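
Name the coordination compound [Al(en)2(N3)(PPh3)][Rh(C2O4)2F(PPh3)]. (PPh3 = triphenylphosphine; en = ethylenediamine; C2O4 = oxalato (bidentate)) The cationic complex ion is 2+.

azidobis(ethylenediamine)(triphenylphosphine)aluminium(III) fluorodioxalato(triphenylphosphine)rhodate(III)

Both ions are complex: the cation is named first with the plain metal name, the anion second with the -ate form; each ion's ligands are alphabetised independently.
The complex cation is given as 2+; its ligand charges sum to -1, so Al = +3.
A 1:1 salt means the anion carries the equal and opposite charge, 2−.
Anion: ligand charges sum to -5; for the ion to be 2−, Rh = +3.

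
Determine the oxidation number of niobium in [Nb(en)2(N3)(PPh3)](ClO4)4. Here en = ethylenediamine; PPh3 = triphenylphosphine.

4 perchlorate outside the brackets (-1 each) → the complex ion is 4+.
Ligand charges: 1×N3 = -1; 2×en neutral; 1×PPh3 neutral; sum -1.
Nb + (-1) = 4+ ⇒ Nb is +5.

+5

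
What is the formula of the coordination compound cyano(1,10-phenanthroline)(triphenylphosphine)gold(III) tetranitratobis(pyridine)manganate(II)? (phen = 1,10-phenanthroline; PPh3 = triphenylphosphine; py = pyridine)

[Au(CN)(phen)(PPh3)][Mn(NO3)4(py)2]

Cation [Au…]: ligand charges -1, Au(III) ⇒ ion charge 2+.
Anion [Mn…]: ligand charges -4, Mn(II) ⇒ ion charge 2−.
One 2+ cation balances one 2− anion.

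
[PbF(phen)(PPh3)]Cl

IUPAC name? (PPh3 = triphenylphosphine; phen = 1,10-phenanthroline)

The 1 chloride counter-ion carries a total charge of -1, so each complex ion is 1+.
Ligand charges: 1×fluoro (-1 each), 1×triphenylphosphine (neutral), 1×1,10-phenanthroline (neutral); total -1. So Pb + (-1) = 1+, giving Pb = +2.
Ligands are named alphabetically: fluoro before phenanthroline before triphenylphosphine.

fluoro(1,10-phenanthroline)(triphenylphosphine)lead(II) chloride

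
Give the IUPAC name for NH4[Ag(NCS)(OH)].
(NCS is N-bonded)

The 1 ammonium counter-ion carries a total charge of +1, so each complex ion is 1−.
Ligand charges: 1×hydroxo (-1 each), 1×isothiocyanato (-1 each); total -2. So Ag + (-2) = 1−, giving Ag = +1.
The complex ion is anionic, so silver takes the -ate form argentate(I).

ammonium hydroxoisothiocyanatoargentate(I)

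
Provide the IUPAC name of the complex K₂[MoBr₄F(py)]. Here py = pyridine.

potassium tetrabromofluoro(pyridine)molybdate(III)

The 2 potassium counter-ions carry a total charge of +2, so each complex ion is 2−.
Ligand charges: 1×fluoro (-1 each), 4×bromo (-1 each), 1×pyridine (neutral); total -5. So Mo + (-5) = 2−, giving Mo = +3.
The complex ion is anionic, so molybdenum takes the -ate form molybdate(III).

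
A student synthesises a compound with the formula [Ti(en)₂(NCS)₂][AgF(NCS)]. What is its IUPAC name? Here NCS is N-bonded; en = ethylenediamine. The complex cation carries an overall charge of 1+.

Both ions are complex: the cation is named first with the plain metal name, the anion second with the -ate form; each ion's ligands are alphabetised independently.
The complex cation is given as 1+; its ligand charges sum to -2, so Ti = +3.
A 1:1 salt means the anion carries the equal and opposite charge, 1−.
Anion: ligand charges sum to -2; for the ion to be 1−, Ag = +1.

bis(ethylenediamine)diisothiocyanatotitanium(III) fluoroisothiocyanatoargentate(I)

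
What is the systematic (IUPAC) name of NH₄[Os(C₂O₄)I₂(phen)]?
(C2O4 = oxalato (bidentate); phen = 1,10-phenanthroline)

The 1 ammonium counter-ion carries a total charge of +1, so each complex ion is 1−.
Ligand charges: 1×oxalato (-2 each), 1×1,10-phenanthroline (neutral), 2×iodo (-1 each); total -4. So Os + (-4) = 1−, giving Os = +3.
The complex ion is anionic, so osmium takes the -ate form osmate(III).

ammonium diiodooxalato(1,10-phenanthroline)osmate(III)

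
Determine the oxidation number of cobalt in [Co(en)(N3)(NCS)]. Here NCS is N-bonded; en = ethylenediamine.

No counter-ion: the bracketed complex is neutral.
Ligand charges: 1×NCS = -1; 1×N3 = -1; 1×en neutral; sum -2.
Co + (-2) = 0 ⇒ Co is +2.

+2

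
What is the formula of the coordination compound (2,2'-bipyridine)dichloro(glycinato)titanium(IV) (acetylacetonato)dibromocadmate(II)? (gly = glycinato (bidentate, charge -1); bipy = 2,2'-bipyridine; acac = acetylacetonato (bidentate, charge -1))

Cation [Ti…]: ligand charges -3, Ti(IV) ⇒ ion charge 1+.
Anion [Cd…]: ligand charges -3, Cd(II) ⇒ ion charge 1−.
One 1+ cation balances one 1− anion.

[Ti(bipy)Cl2(gly)][Cd(acac)Br2]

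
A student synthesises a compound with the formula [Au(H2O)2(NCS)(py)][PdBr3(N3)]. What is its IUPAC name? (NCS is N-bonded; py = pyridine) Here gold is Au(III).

diaquaisothiocyanato(pyridine)gold(III) azidotribromopalladate(II)

Au is given as +3; the cation's ligand charges sum to -1, so the complex cation is 2+.
A 1:1 salt means the anion carries the equal and opposite charge, 2−.
Anion: ligand charges sum to -4; for the ion to be 2−, Pd = +2.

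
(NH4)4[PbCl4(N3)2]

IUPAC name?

ammonium diazidotetrachloroplumbate(II)

The 4 ammonium counter-ions carry a total charge of +4, so each complex ion is 4−.
Ligand charges: 4×chloro (-1 each), 2×azido (-1 each); total -6. So Pb + (-6) = 4−, giving Pb = +2.
Ligands are named alphabetically: azido before chloro.
The complex ion is anionic, so lead takes the -ate form plumbate(II).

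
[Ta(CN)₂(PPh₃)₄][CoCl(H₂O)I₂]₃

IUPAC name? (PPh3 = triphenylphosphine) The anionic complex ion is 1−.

Both ions are complex: the cation is named first with the plain metal name, the anion second with the -ate form; each ion's ligands are alphabetised independently.
The complex anion is given as 1−; its ligand charges sum to -3, so Co = +2.
With 3 anions per cation, the cation must be 3×1 = 3+.
Cation: ligand charges sum to -2; for the ion to be 3+, Ta = +5.

dicyanotetrakis(triphenylphosphine)tantalum(V) aquachlorodiiodocobaltate(II)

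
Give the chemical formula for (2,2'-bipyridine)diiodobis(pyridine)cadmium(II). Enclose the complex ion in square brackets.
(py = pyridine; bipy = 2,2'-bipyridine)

Ligands: 2 pyridine (py, neutral), 2 iodo (I, -1), 1 2,2'-bipyridine (bipy, neutral). Ligand charge sum = -2.
With Cd in oxidation state +2, the complex ion is [Cd...].

[Cd(bipy)I2(py)2]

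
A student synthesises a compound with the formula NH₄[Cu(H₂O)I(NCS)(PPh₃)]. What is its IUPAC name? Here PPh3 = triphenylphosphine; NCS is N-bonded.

ammonium aquaiodoisothiocyanato(triphenylphosphine)cuprate(I)

The 1 ammonium counter-ion carries a total charge of +1, so each complex ion is 1−.
Ligand charges: 1×triphenylphosphine (neutral), 1×aqua (neutral), 1×iodo (-1 each), 1×isothiocyanato (-1 each); total -2. So Cu + (-2) = 1−, giving Cu = +1.
Ligands are named alphabetically: aqua before iodo before isothiocyanato before triphenylphosphine.
The complex ion is anionic, so copper takes the -ate form cuprate(I).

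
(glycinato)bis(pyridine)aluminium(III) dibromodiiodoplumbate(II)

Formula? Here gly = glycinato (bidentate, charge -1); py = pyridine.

[Al(gly)(py)2][PbBr2I2]

Cation [Al…]: ligand charges -1, Al(III) ⇒ ion charge 2+.
Anion [Pb…]: ligand charges -4, Pb(II) ⇒ ion charge 2−.
One 2+ cation balances one 2− anion.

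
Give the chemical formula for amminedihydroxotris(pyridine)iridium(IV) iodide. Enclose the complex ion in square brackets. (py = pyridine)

[Ir(NH3)(OH)2(py)3]I2

Ligands: 1 ammine (NH3, neutral), 3 pyridine (py, neutral), 2 hydroxo (OH, -1). Ligand charge sum = -2.
With Ir in oxidation state +4, the complex ion is [Ir...]^2+.
Charge balance with iodide (-1) requires 1 complex ion per 2 iodide.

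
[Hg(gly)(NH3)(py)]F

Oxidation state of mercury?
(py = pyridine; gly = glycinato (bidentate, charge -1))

+2

1 fluoride outside the brackets (-1 each) → the complex ion is 1+.
Ligand charges: 1×NH3 neutral; 1×py neutral; 1×gly = -1; sum -1.
Hg + (-1) = 1+ ⇒ Hg is +2.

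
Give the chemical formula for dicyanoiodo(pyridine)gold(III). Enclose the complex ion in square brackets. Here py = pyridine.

[Au(CN)2I(py)]

Ligands: 2 cyano (CN, -1), 1 iodo (I, -1), 1 pyridine (py, neutral). Ligand charge sum = -3.
With Au in oxidation state +3, the complex ion is [Au...].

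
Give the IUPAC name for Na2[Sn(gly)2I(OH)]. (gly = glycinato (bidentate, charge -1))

The 2 sodium counter-ions carry a total charge of +2, so each complex ion is 2−.
Ligand charges: 1×iodo (-1 each), 1×hydroxo (-1 each), 2×glycinato (-1 each); total -4. So Sn + (-4) = 2−, giving Sn = +2.
Ligands are named alphabetically: glycinato before hydroxo before iodo.
The complex ion is anionic, so tin takes the -ate form stannate(II).

sodium bis(glycinato)hydroxoiodostannate(II)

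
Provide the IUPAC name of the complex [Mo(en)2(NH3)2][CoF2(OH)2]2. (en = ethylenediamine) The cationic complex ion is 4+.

Both ions are complex: the cation is named first with the plain metal name, the anion second with the -ate form; each ion's ligands are alphabetised independently.
The complex cation is given as 4+; its ligand charges sum to 0, so Mo = +4.
With 2 anions per cation, each anion must be 4/2 = 2−.
Anion: ligand charges sum to -4; for the ion to be 2−, Co = +2.

diamminebis(ethylenediamine)molybdenum(IV) difluorodihydroxocobaltate(II)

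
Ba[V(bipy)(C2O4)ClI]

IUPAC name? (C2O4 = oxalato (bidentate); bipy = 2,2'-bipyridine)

The 1 barium counter-ion carries a total charge of +2, so each complex ion is 2−.
Ligand charges: 1×chloro (-1 each), 1×oxalato (-2 each), 1×iodo (-1 each), 1×2,2'-bipyridine (neutral); total -4. So V + (-4) = 2−, giving V = +2.
Ligands are named alphabetically: bipyridine before chloro before iodo before oxalato.
The complex ion is anionic, so vanadium takes the -ate form vanadate(II).

barium (2,2'-bipyridine)chloroiodooxalatovanadate(II)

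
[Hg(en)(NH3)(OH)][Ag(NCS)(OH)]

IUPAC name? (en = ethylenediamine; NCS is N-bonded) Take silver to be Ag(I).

ammine(ethylenediamine)hydroxomercury(II) hydroxoisothiocyanatoargentate(I)

Both ions are complex: the cation is named first with the plain metal name, the anion second with the -ate form; each ion's ligands are alphabetised independently.
Ag is given as +1; the anion's ligand charges sum to -2, so the complex anion is 1−.
A 1:1 salt means the cation carries the equal and opposite charge, 1+.
Cation: ligand charges sum to -1; for the ion to be 1+, Hg = +2.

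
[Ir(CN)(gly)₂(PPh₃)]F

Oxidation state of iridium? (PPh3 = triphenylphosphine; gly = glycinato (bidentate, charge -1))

+4

1 fluoride outside the brackets (-1 each) → the complex ion is 1+.
Ligand charges: 1×CN = -1; 1×PPh3 neutral; 2×gly = -2; sum -3.
Ir + (-3) = 1+ ⇒ Ir is +4.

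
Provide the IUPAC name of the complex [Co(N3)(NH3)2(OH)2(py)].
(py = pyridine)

There is no counter-ion, so the complex is neutral overall.
Ligand charges: 2×ammine (neutral), 2×hydroxo (-1 each), 1×azido (-1 each), 1×pyridine (neutral); total -3. So Co + (-3) = 0, giving Co = +3.
Ligands are named alphabetically: ammine before azido before hydroxo before pyridine.

diammineazidodihydroxo(pyridine)cobalt(III)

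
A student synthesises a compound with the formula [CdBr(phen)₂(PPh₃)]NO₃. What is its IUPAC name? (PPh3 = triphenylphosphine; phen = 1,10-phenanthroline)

The 1 nitrate counter-ion carries a total charge of -1, so each complex ion is 1+.
Ligand charges: 1×triphenylphosphine (neutral), 1×bromo (-1 each), 2×1,10-phenanthroline (neutral); total -1. So Cd + (-1) = 1+, giving Cd = +2.
Ligands are named alphabetically: bromo before phenanthroline before triphenylphosphine.

bromobis(1,10-phenanthroline)(triphenylphosphine)cadmium(II) nitrate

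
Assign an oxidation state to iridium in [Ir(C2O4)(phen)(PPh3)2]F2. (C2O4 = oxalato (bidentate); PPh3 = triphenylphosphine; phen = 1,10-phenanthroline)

+4

2 fluoride outside the brackets (-1 each) → the complex ion is 2+.
Ligand charges: 1×C2O4 = -2; 2×PPh3 neutral; 1×phen neutral; sum -2.
Ir + (-2) = 2+ ⇒ Ir is +4.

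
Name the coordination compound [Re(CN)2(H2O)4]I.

tetraaquadicyanorhenium(III) iodide

The 1 iodide counter-ion carries a total charge of -1, so each complex ion is 1+.
Ligand charges: 4×aqua (neutral), 2×cyano (-1 each); total -2. So Re + (-2) = 1+, giving Re = +3.
Ligands are named alphabetically: aqua before cyano.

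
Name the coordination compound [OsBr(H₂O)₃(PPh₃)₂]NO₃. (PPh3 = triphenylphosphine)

triaquabromobis(triphenylphosphine)osmium(II) nitrate

The 1 nitrate counter-ion carries a total charge of -1, so each complex ion is 1+.
Ligand charges: 3×aqua (neutral), 1×bromo (-1 each), 2×triphenylphosphine (neutral); total -1. So Os + (-1) = 1+, giving Os = +2.
Ligands are named alphabetically: aqua before bromo before triphenylphosphine.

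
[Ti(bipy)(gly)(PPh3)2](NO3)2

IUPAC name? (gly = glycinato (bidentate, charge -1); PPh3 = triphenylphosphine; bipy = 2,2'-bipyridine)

(2,2'-bipyridine)(glycinato)bis(triphenylphosphine)titanium(III) nitrate

The 2 nitrate counter-ions carry a total charge of -2, so each complex ion is 2+.
Ligand charges: 1×glycinato (-1 each), 2×triphenylphosphine (neutral), 1×2,2'-bipyridine (neutral); total -1. So Ti + (-1) = 2+, giving Ti = +3.
Ligands are named alphabetically: bipyridine before glycinato before triphenylphosphine.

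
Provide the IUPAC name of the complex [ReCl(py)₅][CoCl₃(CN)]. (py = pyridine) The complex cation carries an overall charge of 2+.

chloropentakis(pyridine)rhenium(III) trichlorocyanocobaltate(II)

The complex cation is given as 2+; its ligand charges sum to -1, so Re = +3.
A 1:1 salt means the anion carries the equal and opposite charge, 2−.
Anion: ligand charges sum to -4; for the ion to be 2−, Co = +2.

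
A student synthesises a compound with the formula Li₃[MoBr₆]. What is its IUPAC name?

The 3 lithium counter-ions carry a total charge of +3, so each complex ion is 3−.
Ligand charges: 6×bromo (-1 each); total -6. So Mo + (-6) = 3−, giving Mo = +3.
The complex ion is anionic, so molybdenum takes the -ate form molybdate(III).

lithium hexabromomolybdate(III)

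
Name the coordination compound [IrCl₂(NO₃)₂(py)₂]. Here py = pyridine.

There is no counter-ion, so the complex is neutral overall.
Ligand charges: 2×chloro (-1 each), 2×nitrato (-1 each), 2×pyridine (neutral); total -4. So Ir + (-4) = 0, giving Ir = +4.
Ligands are named alphabetically: chloro before nitrato before pyridine.

dichlorodinitratobis(pyridine)iridium(IV)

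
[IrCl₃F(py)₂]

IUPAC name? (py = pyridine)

There is no counter-ion, so the complex is neutral overall.
Ligand charges: 2×pyridine (neutral), 1×fluoro (-1 each), 3×chloro (-1 each); total -4. So Ir + (-4) = 0, giving Ir = +4.
Ligands are named alphabetically: chloro before fluoro before pyridine.

trichlorofluorobis(pyridine)iridium(IV)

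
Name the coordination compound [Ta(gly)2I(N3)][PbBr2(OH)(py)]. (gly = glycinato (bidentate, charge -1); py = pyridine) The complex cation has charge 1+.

Both ions are complex: the cation is named first with the plain metal name, the anion second with the -ate form; each ion's ligands are alphabetised independently.
The complex cation is given as 1+; its ligand charges sum to -4, so Ta = +5.
A 1:1 salt means the anion carries the equal and opposite charge, 1−.
Anion: ligand charges sum to -3; for the ion to be 1−, Pb = +2.

azidobis(glycinato)iodotantalum(V) dibromohydroxo(pyridine)plumbate(II)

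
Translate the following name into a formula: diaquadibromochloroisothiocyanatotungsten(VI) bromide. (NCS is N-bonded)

[WBr2Cl(H2O)2(NCS)]Br2

Ligands: 2 bromo (Br, -1), 1 isothiocyanato (NCS, -1), 2 aqua (H2O, neutral), 1 chloro (Cl, -1). Ligand charge sum = -4.
With W in oxidation state +6, the complex ion is [W...]^2+.
Charge balance with bromide (-1) requires 1 complex ion per 2 bromide.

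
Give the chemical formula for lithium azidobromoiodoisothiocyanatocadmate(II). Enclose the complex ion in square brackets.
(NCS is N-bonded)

Ligands: 1 bromo (Br, -1), 1 iodo (I, -1), 1 azido (N3, -1), 1 isothiocyanato (NCS, -1). Ligand charge sum = -4.
With Cd in oxidation state +2, the complex ion is [Cd...]^2−.
Charge balance with lithium (+1) requires 1 complex ion per 2 lithium.

Li2[CdBrI(N3)(NCS)]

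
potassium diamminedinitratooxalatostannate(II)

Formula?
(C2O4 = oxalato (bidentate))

Ligands: 2 ammine (NH3, neutral), 1 oxalato (C2O4, -2), 2 nitrato (NO3, -1). Ligand charge sum = -4.
With Sn in oxidation state +2, the complex ion is [Sn...]^2−.
Charge balance with potassium (+1) requires 1 complex ion per 2 potassium.

K2[Sn(C2O4)(NH3)2(NO3)2]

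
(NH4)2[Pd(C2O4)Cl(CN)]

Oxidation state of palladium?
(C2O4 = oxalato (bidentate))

2 ammonium outside the brackets (+1 each) → the complex ion is 2−.
Ligand charges: 1×C2O4 = -2; 1×CN = -1; 1×Cl = -1; sum -4.
Pd + (-4) = 2− ⇒ Pd is +2.

+2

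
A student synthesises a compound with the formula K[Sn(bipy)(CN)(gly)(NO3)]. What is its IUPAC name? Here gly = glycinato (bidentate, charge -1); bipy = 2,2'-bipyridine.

The 1 potassium counter-ion carries a total charge of +1, so each complex ion is 1−.
Ligand charges: 1×glycinato (-1 each), 1×nitrato (-1 each), 1×cyano (-1 each), 1×2,2'-bipyridine (neutral); total -3. So Sn + (-3) = 1−, giving Sn = +2.
The complex ion is anionic, so tin takes the -ate form stannate(II).

potassium (2,2'-bipyridine)cyano(glycinato)nitratostannate(II)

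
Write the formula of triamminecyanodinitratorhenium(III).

Ligands: 3 ammine (NH3, neutral), 1 cyano (CN, -1), 2 nitrato (NO3, -1). Ligand charge sum = -3.
With Re in oxidation state +3, the complex ion is [Re...].

[Re(CN)(NH3)3(NO3)2]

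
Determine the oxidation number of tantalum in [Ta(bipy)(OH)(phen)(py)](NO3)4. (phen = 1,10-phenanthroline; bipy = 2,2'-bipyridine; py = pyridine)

+5

4 nitrate outside the brackets (-1 each) → the complex ion is 4+.
Ligand charges: 1×OH = -1; 1×phen neutral; 1×bipy neutral; 1×py neutral; sum -1.
Ta + (-1) = 4+ ⇒ Ta is +5.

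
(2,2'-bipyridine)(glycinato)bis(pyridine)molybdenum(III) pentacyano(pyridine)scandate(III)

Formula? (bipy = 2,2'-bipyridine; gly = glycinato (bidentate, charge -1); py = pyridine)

[Mo(bipy)(gly)(py)2][Sc(CN)5(py)]

Cation [Mo…]: ligand charges -1, Mo(III) ⇒ ion charge 2+.
Anion [Sc…]: ligand charges -5, Sc(III) ⇒ ion charge 2−.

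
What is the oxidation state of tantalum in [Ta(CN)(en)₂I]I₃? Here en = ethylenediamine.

3 iodide outside the brackets (-1 each) → the complex ion is 3+.
Ligand charges: 1×I = -1; 2×en neutral; 1×CN = -1; sum -2.
Ta + (-2) = 3+ ⇒ Ta is +5.

+5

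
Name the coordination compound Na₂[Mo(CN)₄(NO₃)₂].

sodium tetracyanodinitratomolybdate(IV)

The 2 sodium counter-ions carry a total charge of +2, so each complex ion is 2−.
Ligand charges: 2×nitrato (-1 each), 4×cyano (-1 each); total -6. So Mo + (-6) = 2−, giving Mo = +4.
The complex ion is anionic, so molybdenum takes the -ate form molybdate(IV).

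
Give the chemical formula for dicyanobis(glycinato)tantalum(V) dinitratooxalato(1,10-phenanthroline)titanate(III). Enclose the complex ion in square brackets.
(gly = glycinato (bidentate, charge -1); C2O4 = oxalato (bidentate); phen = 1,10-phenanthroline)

Cation [Ta…]: ligand charges -4, Ta(V) ⇒ ion charge 1+.
Anion [Ti…]: ligand charges -4, Ti(III) ⇒ ion charge 1−.
One 1+ cation balances one 1− anion.

[Ta(CN)2(gly)2][Ti(C2O4)(NO3)2(phen)]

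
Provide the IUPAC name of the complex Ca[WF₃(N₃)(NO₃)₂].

calcium azidotrifluorodinitratotungstate(IV)

The 1 calcium counter-ion carries a total charge of +2, so each complex ion is 2−.
Ligand charges: 2×nitrato (-1 each), 3×fluoro (-1 each), 1×azido (-1 each); total -6. So W + (-6) = 2−, giving W = +4.
The complex ion is anionic, so tungsten takes the -ate form tungstate(IV).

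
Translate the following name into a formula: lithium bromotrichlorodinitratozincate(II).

Li4[ZnBrCl3(NO3)2]

Ligands: 2 nitrato (NO3, -1), 1 bromo (Br, -1), 3 chloro (Cl, -1). Ligand charge sum = -6.
With Zn in oxidation state +2, the complex ion is [Zn...]^4−.
Charge balance with lithium (+1) requires 1 complex ion per 4 lithium.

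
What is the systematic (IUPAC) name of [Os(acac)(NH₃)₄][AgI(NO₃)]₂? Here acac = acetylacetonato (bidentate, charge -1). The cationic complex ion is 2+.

Both ions are complex: the cation is named first with the plain metal name, the anion second with the -ate form; each ion's ligands are alphabetised independently.
The complex cation is given as 2+; its ligand charges sum to -1, so Os = +3.
With 2 anions per cation, each anion must be 2/2 = 1−.
Anion: ligand charges sum to -2; for the ion to be 1−, Ag = +1.

(acetylacetonato)tetraammineosmium(III) iodonitratoargentate(I)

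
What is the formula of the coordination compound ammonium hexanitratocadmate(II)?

Ligands: 6 nitrato (NO3, -1). Ligand charge sum = -6.
Charge balance with ammonium (+1) requires 1 complex ion per 4 ammonium.

(NH4)4[Cd(NO3)6]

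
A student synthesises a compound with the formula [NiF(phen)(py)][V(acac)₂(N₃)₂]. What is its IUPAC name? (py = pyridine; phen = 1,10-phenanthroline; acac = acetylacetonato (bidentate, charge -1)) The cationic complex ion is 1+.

fluoro(1,10-phenanthroline)(pyridine)nickel(II) bis(acetylacetonato)diazidovanadate(III)

Both ions are complex: the cation is named first with the plain metal name, the anion second with the -ate form; each ion's ligands are alphabetised independently.
The complex cation is given as 1+; its ligand charges sum to -1, so Ni = +2.
A 1:1 salt means the anion carries the equal and opposite charge, 1−.
Anion: ligand charges sum to -4; for the ion to be 1−, V = +3.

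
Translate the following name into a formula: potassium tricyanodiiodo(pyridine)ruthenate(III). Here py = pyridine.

Ligands: 1 pyridine (py, neutral), 2 iodo (I, -1), 3 cyano (CN, -1). Ligand charge sum = -5.
Charge balance with potassium (+1) requires 1 complex ion per 2 potassium.

K2[Ru(CN)3I2(py)]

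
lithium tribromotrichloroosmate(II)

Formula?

Li4[OsBr3Cl3]

Ligands: 3 chloro (Cl, -1), 3 bromo (Br, -1). Ligand charge sum = -6.
With Os in oxidation state +2, the complex ion is [Os...]^4−.
Charge balance with lithium (+1) requires 1 complex ion per 4 lithium.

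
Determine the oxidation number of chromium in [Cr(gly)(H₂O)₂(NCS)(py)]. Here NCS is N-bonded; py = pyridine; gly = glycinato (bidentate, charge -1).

No counter-ion: the bracketed complex is neutral.
Ligand charges: 2×H2O neutral; 1×NCS = -1; 1×py neutral; 1×gly = -1; sum -2.
Cr + (-2) = 0 ⇒ Cr is +2.

+2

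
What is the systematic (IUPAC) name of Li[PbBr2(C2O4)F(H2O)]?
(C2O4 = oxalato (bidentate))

The 1 lithium counter-ion carries a total charge of +1, so each complex ion is 1−.
Ligand charges: 1×fluoro (-1 each), 1×aqua (neutral), 1×oxalato (-2 each), 2×bromo (-1 each); total -5. So Pb + (-5) = 1−, giving Pb = +4.
Ligands are named alphabetically: aqua before bromo before fluoro before oxalato.
The complex ion is anionic, so lead takes the -ate form plumbate(IV).

lithium aquadibromofluorooxalatoplumbate(IV)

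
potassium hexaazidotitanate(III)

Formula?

Ligands: 6 azido (N3, -1). Ligand charge sum = -6.
With Ti in oxidation state +3, the complex ion is [Ti...]^3−.
Charge balance with potassium (+1) requires 1 complex ion per 3 potassium.

K3[Ti(N3)6]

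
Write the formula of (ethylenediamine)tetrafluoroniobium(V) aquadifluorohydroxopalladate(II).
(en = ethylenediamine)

[Nb(en)F4][PdF2(H2O)(OH)]

Cation [Nb…]: ligand charges -4, Nb(V) ⇒ ion charge 1+.
Anion [Pd…]: ligand charges -3, Pd(II) ⇒ ion charge 1−.
One 1+ cation balances one 1− anion.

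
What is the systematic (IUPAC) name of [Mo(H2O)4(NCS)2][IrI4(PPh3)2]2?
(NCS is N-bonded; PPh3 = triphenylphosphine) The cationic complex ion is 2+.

tetraaquadiisothiocyanatomolybdenum(IV) tetraiodobis(triphenylphosphine)iridate(III)

The complex cation is given as 2+; its ligand charges sum to -2, so Mo = +4.
With 2 anions per cation, each anion must be 2/2 = 1−.
Anion: ligand charges sum to -4; for the ion to be 1−, Ir = +3.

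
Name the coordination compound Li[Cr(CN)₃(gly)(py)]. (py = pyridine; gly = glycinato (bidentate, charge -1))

The 1 lithium counter-ion carries a total charge of +1, so each complex ion is 1−.
Ligand charges: 3×cyano (-1 each), 1×pyridine (neutral), 1×glycinato (-1 each); total -4. So Cr + (-4) = 1−, giving Cr = +3.
The complex ion is anionic, so chromium takes the -ate form chromate(III).

lithium tricyano(glycinato)(pyridine)chromate(III)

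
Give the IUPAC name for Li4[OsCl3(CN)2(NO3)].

lithium trichlorodicyanonitratoosmate(II)

The 4 lithium counter-ions carry a total charge of +4, so each complex ion is 4−.
Ligand charges: 3×chloro (-1 each), 2×cyano (-1 each), 1×nitrato (-1 each); total -6. So Os + (-6) = 4−, giving Os = +2.
Ligands are named alphabetically: chloro before cyano before nitrato.
The complex ion is anionic, so osmium takes the -ate form osmate(II).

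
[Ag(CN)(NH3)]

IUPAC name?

There is no counter-ion, so the complex is neutral overall.
Ligand charges: 1×cyano (-1 each), 1×ammine (neutral); total -1. So Ag + (-1) = 0, giving Ag = +1.
Ligands are named alphabetically: ammine before cyano.

amminecyanosilver(I)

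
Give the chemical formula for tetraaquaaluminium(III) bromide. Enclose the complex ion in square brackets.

Ligands: 4 aqua (H2O, neutral). Ligand charge sum = 0.
With Al in oxidation state +3, the complex ion is [Al...]^3+.
Charge balance with bromide (-1) requires 1 complex ion per 3 bromide.

[Al(H2O)4]Br3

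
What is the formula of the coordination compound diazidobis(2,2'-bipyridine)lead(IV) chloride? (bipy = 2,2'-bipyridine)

Ligands: 2 azido (N3, -1), 2 2,2'-bipyridine (bipy, neutral). Ligand charge sum = -2.
With Pb in oxidation state +4, the complex ion is [Pb...]^2+.
Charge balance with chloride (-1) requires 1 complex ion per 2 chloride.

[Pb(bipy)2(N3)2]Cl2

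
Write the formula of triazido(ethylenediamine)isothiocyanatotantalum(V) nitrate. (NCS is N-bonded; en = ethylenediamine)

[Ta(en)(N3)3(NCS)]NO3

Ligands: 1 isothiocyanato (NCS, -1), 3 azido (N3, -1), 1 ethylenediamine (en, neutral). Ligand charge sum = -4.
With Ta in oxidation state +5, the complex ion is [Ta...]^1+.
Charge balance with nitrate (-1) requires 1 complex ion per 1 nitrate.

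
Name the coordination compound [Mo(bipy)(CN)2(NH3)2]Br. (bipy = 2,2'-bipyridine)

The 1 bromide counter-ion carries a total charge of -1, so each complex ion is 1+.
Ligand charges: 1×2,2'-bipyridine (neutral), 2×ammine (neutral), 2×cyano (-1 each); total -2. So Mo + (-2) = 1+, giving Mo = +3.
Ligands are named alphabetically: ammine before bipyridine before cyano.

diammine(2,2'-bipyridine)dicyanomolybdenum(III) bromide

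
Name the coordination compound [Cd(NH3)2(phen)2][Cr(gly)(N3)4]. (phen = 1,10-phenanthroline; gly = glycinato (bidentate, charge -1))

diamminebis(1,10-phenanthroline)cadmium(II) tetraazido(glycinato)chromate(III)

Cadmium is always +2 in its complexes; the cation's ligand charges sum to 0, so the complex cation is 2+.
A 1:1 salt means the anion carries the equal and opposite charge, 2−.
Anion: ligand charges sum to -5; for the ion to be 2−, Cr = +3.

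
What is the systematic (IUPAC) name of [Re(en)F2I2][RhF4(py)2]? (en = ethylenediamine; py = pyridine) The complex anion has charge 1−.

Both ions are complex: the cation is named first with the plain metal name, the anion second with the -ate form; each ion's ligands are alphabetised independently.
The complex anion is given as 1−; its ligand charges sum to -4, so Rh = +3.
A 1:1 salt means the cation carries the equal and opposite charge, 1+.
Cation: ligand charges sum to -4; for the ion to be 1+, Re = +5.

(ethylenediamine)difluorodiiodorhenium(V) tetrafluorobis(pyridine)rhodate(III)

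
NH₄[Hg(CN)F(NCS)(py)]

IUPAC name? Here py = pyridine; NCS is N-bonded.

The 1 ammonium counter-ion carries a total charge of +1, so each complex ion is 1−.
Ligand charges: 1×cyano (-1 each), 1×pyridine (neutral), 1×isothiocyanato (-1 each), 1×fluoro (-1 each); total -3. So Hg + (-3) = 1−, giving Hg = +2.
Ligands are named alphabetically: cyano before fluoro before isothiocyanato before pyridine.
The complex ion is anionic, so mercury takes the -ate form mercurate(II).

ammonium cyanofluoroisothiocyanato(pyridine)mercurate(II)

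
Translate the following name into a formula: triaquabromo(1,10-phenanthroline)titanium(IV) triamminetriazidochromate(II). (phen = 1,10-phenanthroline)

[TiBr(H2O)3(phen)][Cr(N3)3(NH3)3]3

Cation [Ti…]: ligand charges -1, Ti(IV) ⇒ ion charge 3+.
Anion [Cr…]: ligand charges -3, Cr(II) ⇒ ion charge 1−.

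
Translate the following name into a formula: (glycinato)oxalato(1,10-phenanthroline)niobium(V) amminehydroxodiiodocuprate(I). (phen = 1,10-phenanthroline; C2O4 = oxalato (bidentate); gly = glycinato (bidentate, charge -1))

Cation [Nb…]: ligand charges -3, Nb(V) ⇒ ion charge 2+.
Anion [Cu…]: ligand charges -3, Cu(I) ⇒ ion charge 2−.
One 2+ cation balances one 2− anion.

[Nb(C2O4)(gly)(phen)][CuI2(NH3)(OH)]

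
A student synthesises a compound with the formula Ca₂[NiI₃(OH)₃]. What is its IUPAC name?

The 2 calcium counter-ions carry a total charge of +4, so each complex ion is 4−.
Ligand charges: 3×iodo (-1 each), 3×hydroxo (-1 each); total -6. So Ni + (-6) = 4−, giving Ni = +2.
The complex ion is anionic, so nickel takes the -ate form nickelate(II).

calcium trihydroxotriiodonickelate(II)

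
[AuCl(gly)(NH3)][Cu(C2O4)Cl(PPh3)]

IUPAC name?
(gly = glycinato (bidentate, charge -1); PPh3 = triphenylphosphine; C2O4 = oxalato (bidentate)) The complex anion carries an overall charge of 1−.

amminechloro(glycinato)gold(III) chlorooxalato(triphenylphosphine)cuprate(II)

The complex anion is given as 1−; its ligand charges sum to -3, so Cu = +2.
A 1:1 salt means the cation carries the equal and opposite charge, 1+.
Cation: ligand charges sum to -2; for the ion to be 1+, Au = +3.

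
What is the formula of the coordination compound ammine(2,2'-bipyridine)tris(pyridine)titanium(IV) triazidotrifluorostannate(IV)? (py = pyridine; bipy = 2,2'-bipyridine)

[Ti(bipy)(NH3)(py)3][SnF3(N3)3]2

Cation [Ti…]: ligand charges 0, Ti(IV) ⇒ ion charge 4+.
Anion [Sn…]: ligand charges -6, Sn(IV) ⇒ ion charge 2−.
One 4+ cation requires 2 of the 2− anion.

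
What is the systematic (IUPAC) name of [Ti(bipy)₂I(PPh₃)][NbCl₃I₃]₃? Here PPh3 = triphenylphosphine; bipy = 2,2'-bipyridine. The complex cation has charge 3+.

Both ions are complex: the cation is named first with the plain metal name, the anion second with the -ate form; each ion's ligands are alphabetised independently.
The complex cation is given as 3+; its ligand charges sum to -1, so Ti = +4.
With 3 anions per cation, each anion must be 3/3 = 1−.
Anion: ligand charges sum to -6; for the ion to be 1−, Nb = +5.

bis(2,2'-bipyridine)iodo(triphenylphosphine)titanium(IV) trichlorotriiodoniobate(V)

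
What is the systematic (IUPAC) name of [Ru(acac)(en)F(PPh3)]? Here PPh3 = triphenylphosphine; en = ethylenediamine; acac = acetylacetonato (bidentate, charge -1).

(acetylacetonato)(ethylenediamine)fluoro(triphenylphosphine)ruthenium(II)

There is no counter-ion, so the complex is neutral overall.
Ligand charges: 1×fluoro (-1 each), 1×triphenylphosphine (neutral), 1×ethylenediamine (neutral), 1×acetylacetonato (-1 each); total -2. So Ru + (-2) = 0, giving Ru = +2.
Ligands are named alphabetically: acetylacetonato before ethylenediamine before fluoro before triphenylphosphine.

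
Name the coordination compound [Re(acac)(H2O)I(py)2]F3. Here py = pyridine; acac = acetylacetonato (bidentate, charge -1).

(acetylacetonato)aquaiodobis(pyridine)rhenium(V) fluoride

The 3 fluoride counter-ions carry a total charge of -3, so each complex ion is 3+.
Ligand charges: 2×pyridine (neutral), 1×aqua (neutral), 1×acetylacetonato (-1 each), 1×iodo (-1 each); total -2. So Re + (-2) = 3+, giving Re = +5.
Ligands are named alphabetically: acetylacetonato before aqua before iodo before pyridine.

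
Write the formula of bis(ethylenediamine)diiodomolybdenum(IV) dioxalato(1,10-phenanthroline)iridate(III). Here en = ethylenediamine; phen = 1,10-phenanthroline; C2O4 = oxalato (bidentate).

Cation [Mo…]: ligand charges -2, Mo(IV) ⇒ ion charge 2+.
Anion [Ir…]: ligand charges -4, Ir(III) ⇒ ion charge 1−.

[Mo(en)2I2][Ir(C2O4)2(phen)]2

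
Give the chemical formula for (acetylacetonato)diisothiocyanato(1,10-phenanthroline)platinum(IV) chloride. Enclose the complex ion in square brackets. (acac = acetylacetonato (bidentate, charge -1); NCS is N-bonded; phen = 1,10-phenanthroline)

[Pt(acac)(NCS)2(phen)]Cl

Ligands: 1 acetylacetonato (acac, -1), 2 isothiocyanato (NCS, -1), 1 1,10-phenanthroline (phen, neutral). Ligand charge sum = -3.
With Pt in oxidation state +4, the complex ion is [Pt...]^1+.
Charge balance with chloride (-1) requires 1 complex ion per 1 chloride.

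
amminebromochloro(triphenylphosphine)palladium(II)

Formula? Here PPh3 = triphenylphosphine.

[PdBrCl(NH3)(PPh3)]

Ligands: 1 bromo (Br, -1), 1 chloro (Cl, -1), 1 ammine (NH3, neutral), 1 triphenylphosphine (PPh3, neutral). Ligand charge sum = -2.
With Pd in oxidation state +2, the complex ion is [Pd...].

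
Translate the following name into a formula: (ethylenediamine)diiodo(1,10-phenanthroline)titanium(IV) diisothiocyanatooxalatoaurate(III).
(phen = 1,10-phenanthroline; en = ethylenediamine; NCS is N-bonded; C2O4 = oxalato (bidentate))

[Ti(en)I2(phen)][Au(C2O4)(NCS)2]2

Cation [Ti…]: ligand charges -2, Ti(IV) ⇒ ion charge 2+.
Anion [Au…]: ligand charges -4, Au(III) ⇒ ion charge 1−.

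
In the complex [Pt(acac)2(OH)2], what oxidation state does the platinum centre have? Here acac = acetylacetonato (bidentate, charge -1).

No counter-ion: the bracketed complex is neutral.
Ligand charges: 2×acac = -2; 2×OH = -2; sum -4.
Pt + (-4) = 0 ⇒ Pt is +4.

+4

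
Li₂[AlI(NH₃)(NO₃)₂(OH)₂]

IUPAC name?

The 2 lithium counter-ions carry a total charge of +2, so each complex ion is 2−.
Ligand charges: 2×nitrato (-1 each), 1×ammine (neutral), 1×iodo (-1 each), 2×hydroxo (-1 each); total -5. So Al + (-5) = 2−, giving Al = +3.
The complex ion is anionic, so aluminium takes the -ate form aluminate(III).

lithium amminedihydroxoiododinitratoaluminate(III)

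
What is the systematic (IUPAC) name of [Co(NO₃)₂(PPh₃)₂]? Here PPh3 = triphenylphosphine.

There is no counter-ion, so the complex is neutral overall.
Ligand charges: 2×nitrato (-1 each), 2×triphenylphosphine (neutral); total -2. So Co + (-2) = 0, giving Co = +2.
Ligands are named alphabetically: nitrato before triphenylphosphine.

dinitratobis(triphenylphosphine)cobalt(II)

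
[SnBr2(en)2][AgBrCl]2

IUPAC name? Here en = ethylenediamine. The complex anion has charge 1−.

The complex anion is given as 1−; its ligand charges sum to -2, so Ag = +1.
With 2 anions per cation, the cation must be 2×1 = 2+.
Cation: ligand charges sum to -2; for the ion to be 2+, Sn = +4.

dibromobis(ethylenediamine)tin(IV) bromochloroargentate(I)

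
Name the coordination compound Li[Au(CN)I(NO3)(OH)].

The 1 lithium counter-ion carries a total charge of +1, so each complex ion is 1−.
Ligand charges: 1×iodo (-1 each), 1×hydroxo (-1 each), 1×nitrato (-1 each), 1×cyano (-1 each); total -4. So Au + (-4) = 1−, giving Au = +3.
Ligands are named alphabetically: cyano before hydroxo before iodo before nitrato.
The complex ion is anionic, so gold takes the -ate form aurate(III).

lithium cyanohydroxoiodonitratoaurate(III)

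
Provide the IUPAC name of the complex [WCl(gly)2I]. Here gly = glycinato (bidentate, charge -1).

There is no counter-ion, so the complex is neutral overall.
Ligand charges: 1×iodo (-1 each), 1×chloro (-1 each), 2×glycinato (-1 each); total -4. So W + (-4) = 0, giving W = +4.
Ligands are named alphabetically: chloro before glycinato before iodo.

chlorobis(glycinato)iodotungsten(IV)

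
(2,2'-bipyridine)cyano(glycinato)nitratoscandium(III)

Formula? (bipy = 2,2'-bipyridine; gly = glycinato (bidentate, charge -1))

[Sc(bipy)(CN)(gly)(NO3)]

Ligands: 1 nitrato (NO3, -1), 1 cyano (CN, -1), 1 2,2'-bipyridine (bipy, neutral), 1 glycinato (gly, -1). Ligand charge sum = -3.
With Sc in oxidation state +3, the complex ion is [Sc...].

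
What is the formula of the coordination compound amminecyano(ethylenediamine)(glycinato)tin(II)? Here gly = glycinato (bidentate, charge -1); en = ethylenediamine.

Ligands: 1 glycinato (gly, -1), 1 ammine (NH3, neutral), 1 cyano (CN, -1), 1 ethylenediamine (en, neutral). Ligand charge sum = -2.
With Sn in oxidation state +2, the complex ion is [Sn...].

[Sn(CN)(en)(gly)(NH3)]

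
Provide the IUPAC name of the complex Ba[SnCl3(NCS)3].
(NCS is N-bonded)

barium trichlorotriisothiocyanatostannate(IV)

The 1 barium counter-ion carries a total charge of +2, so each complex ion is 2−.
Ligand charges: 3×chloro (-1 each), 3×isothiocyanato (-1 each); total -6. So Sn + (-6) = 2−, giving Sn = +4.
The complex ion is anionic, so tin takes the -ate form stannate(IV).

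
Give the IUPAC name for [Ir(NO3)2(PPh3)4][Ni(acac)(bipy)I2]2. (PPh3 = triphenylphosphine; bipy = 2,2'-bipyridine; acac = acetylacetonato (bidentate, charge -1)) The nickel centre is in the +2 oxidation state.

Ni is given as +2; the anion's ligand charges sum to -3, so the complex anion is 1−.
With 2 anions per cation, the cation must be 2×1 = 2+.
Cation: ligand charges sum to -2; for the ion to be 2+, Ir = +4.

dinitratotetrakis(triphenylphosphine)iridium(IV) (acetylacetonato)(2,2'-bipyridine)diiodonickelate(II)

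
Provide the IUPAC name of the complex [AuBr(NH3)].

There is no counter-ion, so the complex is neutral overall.
Ligand charges: 1×ammine (neutral), 1×bromo (-1 each); total -1. So Au + (-1) = 0, giving Au = +1.
Ligands are named alphabetically: ammine before bromo.

amminebromogold(I)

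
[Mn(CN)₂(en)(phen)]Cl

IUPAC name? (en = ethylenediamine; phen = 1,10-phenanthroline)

dicyano(ethylenediamine)(1,10-phenanthroline)manganese(III) chloride

The 1 chloride counter-ion carries a total charge of -1, so each complex ion is 1+.
Ligand charges: 1×ethylenediamine (neutral), 1×1,10-phenanthroline (neutral), 2×cyano (-1 each); total -2. So Mn + (-2) = 1+, giving Mn = +3.
Ligands are named alphabetically: cyano before ethylenediamine before phenanthroline.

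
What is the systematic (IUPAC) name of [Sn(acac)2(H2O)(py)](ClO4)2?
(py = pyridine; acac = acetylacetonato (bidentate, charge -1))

The 2 perchlorate counter-ions carry a total charge of -2, so each complex ion is 2+.
Ligand charges: 1×pyridine (neutral), 1×aqua (neutral), 2×acetylacetonato (-1 each); total -2. So Sn + (-2) = 2+, giving Sn = +4.
Ligands are named alphabetically: acetylacetonato before aqua before pyridine.

bis(acetylacetonato)aqua(pyridine)tin(IV) perchlorate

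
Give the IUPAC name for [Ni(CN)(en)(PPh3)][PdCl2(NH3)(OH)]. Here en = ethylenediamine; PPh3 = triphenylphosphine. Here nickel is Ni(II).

cyano(ethylenediamine)(triphenylphosphine)nickel(II) amminedichlorohydroxopalladate(II)

Both ions are complex: the cation is named first with the plain metal name, the anion second with the -ate form; each ion's ligands are alphabetised independently.
Ni is given as +2; the cation's ligand charges sum to -1, so the complex cation is 1+.
A 1:1 salt means the anion carries the equal and opposite charge, 1−.
Anion: ligand charges sum to -3; for the ion to be 1−, Pd = +2.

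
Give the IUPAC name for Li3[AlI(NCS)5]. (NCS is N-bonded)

The 3 lithium counter-ions carry a total charge of +3, so each complex ion is 3−.
Ligand charges: 1×iodo (-1 each), 5×isothiocyanato (-1 each); total -6. So Al + (-6) = 3−, giving Al = +3.
The complex ion is anionic, so aluminium takes the -ate form aluminate(III).

lithium iodopentaisothiocyanatoaluminate(III)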